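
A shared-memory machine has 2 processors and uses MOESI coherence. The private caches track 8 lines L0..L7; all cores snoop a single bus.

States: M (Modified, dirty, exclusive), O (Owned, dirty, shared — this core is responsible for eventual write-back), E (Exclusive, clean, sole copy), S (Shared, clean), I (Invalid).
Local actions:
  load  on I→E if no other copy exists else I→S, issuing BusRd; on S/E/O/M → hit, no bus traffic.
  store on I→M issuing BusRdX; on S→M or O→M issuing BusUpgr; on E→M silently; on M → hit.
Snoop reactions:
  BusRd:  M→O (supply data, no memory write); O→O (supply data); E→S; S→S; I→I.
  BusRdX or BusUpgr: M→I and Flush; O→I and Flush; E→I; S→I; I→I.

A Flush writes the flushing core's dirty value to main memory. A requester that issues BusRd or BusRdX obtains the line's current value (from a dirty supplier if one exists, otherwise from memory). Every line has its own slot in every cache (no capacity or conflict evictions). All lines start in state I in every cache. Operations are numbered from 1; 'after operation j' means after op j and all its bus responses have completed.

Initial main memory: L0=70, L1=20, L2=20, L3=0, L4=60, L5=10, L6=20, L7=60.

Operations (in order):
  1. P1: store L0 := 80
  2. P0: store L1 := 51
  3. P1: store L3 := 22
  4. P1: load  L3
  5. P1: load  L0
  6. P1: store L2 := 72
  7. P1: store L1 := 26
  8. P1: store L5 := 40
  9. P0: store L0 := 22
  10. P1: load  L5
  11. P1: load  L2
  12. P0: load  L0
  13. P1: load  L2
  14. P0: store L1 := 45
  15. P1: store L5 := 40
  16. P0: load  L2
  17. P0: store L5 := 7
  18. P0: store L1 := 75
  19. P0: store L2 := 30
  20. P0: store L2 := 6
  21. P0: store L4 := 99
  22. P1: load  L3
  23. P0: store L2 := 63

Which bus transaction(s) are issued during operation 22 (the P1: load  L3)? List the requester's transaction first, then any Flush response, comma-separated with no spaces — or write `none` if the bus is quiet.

bus = none

[1] P1: store L0 := 80 | P0:I, P1:M(80) | bus: BusRdX
[2] P0: store L1 := 51 | P0:M(51), P1:I | bus: BusRdX
[3] P1: store L3 := 22 | P0:I, P1:M(22) | bus: BusRdX
[4] P1: load  L3 | P0:I, P1:M(22) | bus: none
[5] P1: load  L0 | P0:I, P1:M(80) | bus: none
[6] P1: store L2 := 72 | P0:I, P1:M(72) | bus: BusRdX
[7] P1: store L1 := 26 | P0:I, P1:M(26) | bus: BusRdX,Flush
[8] P1: store L5 := 40 | P0:I, P1:M(40) | bus: BusRdX
[9] P0: store L0 := 22 | P0:M(22), P1:I | bus: BusRdX,Flush
[10] P1: load  L5 | P0:I, P1:M(40) | bus: none
[11] P1: load  L2 | P0:I, P1:M(72) | bus: none
[12] P0: load  L0 | P0:M(22), P1:I | bus: none
[13] P1: load  L2 | P0:I, P1:M(72) | bus: none
[14] P0: store L1 := 45 | P0:M(45), P1:I | bus: BusRdX,Flush
[15] P1: store L5 := 40 | P0:I, P1:M(40) | bus: none
[16] P0: load  L2 | P0:S(72), P1:O(72) | bus: BusRd
[17] P0: store L5 := 7 | P0:M(7), P1:I | bus: BusRdX,Flush
[18] P0: store L1 := 75 | P0:M(75), P1:I | bus: none
[19] P0: store L2 := 30 | P0:M(30), P1:I | bus: BusUpgr,Flush
[20] P0: store L2 := 6 | P0:M(6), P1:I | bus: none
[21] P0: store L4 := 99 | P0:M(99), P1:I | bus: BusRdX
[22] P1: load  L3 | P0:I, P1:M(22) | bus: none
[23] P0: store L2 := 63 | P0:M(63), P1:I | bus: none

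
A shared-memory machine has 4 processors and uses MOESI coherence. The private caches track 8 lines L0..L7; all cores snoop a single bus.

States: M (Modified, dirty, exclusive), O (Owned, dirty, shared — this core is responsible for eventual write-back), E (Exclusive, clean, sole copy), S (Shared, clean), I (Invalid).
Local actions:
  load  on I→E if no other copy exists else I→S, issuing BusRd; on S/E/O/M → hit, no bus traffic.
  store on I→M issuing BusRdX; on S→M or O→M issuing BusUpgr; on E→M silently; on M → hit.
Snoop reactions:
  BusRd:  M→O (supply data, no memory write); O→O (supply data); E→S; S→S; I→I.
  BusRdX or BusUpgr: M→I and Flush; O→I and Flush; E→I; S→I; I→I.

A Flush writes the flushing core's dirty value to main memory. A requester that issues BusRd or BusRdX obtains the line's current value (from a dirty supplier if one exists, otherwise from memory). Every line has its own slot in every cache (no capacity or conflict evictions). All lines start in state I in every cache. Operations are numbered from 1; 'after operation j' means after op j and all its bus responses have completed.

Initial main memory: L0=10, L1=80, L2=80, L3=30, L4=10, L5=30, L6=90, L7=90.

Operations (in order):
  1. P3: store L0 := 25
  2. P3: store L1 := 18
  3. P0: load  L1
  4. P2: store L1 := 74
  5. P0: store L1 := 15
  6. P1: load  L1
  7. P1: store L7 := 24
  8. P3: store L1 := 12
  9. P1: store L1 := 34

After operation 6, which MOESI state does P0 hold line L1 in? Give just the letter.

step 1: P3: store L0 := 25  ⟶  IIIM  (L0)  txn=BusRdX  M[L0]=10
step 2: P3: store L1 := 18  ⟶  IIIM  (L1)  txn=BusRdX  M[L1]=80
step 3: P0: load  L1  ⟶  SIIO  (L1)  txn=BusRd  M[L1]=80
step 4: P2: store L1 := 74  ⟶  IIMI  (L1)  txn=BusRdX+Flush  M[L1]=18
step 5: P0: store L1 := 15  ⟶  MIII  (L1)  txn=BusRdX+Flush  M[L1]=74
step 6: P1: load  L1  ⟶  OSII  (L1)  txn=BusRd  M[L1]=74
step 7: P1: store L7 := 24  ⟶  IMII  (L7)  txn=BusRdX  M[L7]=90
step 8: P3: store L1 := 12  ⟶  IIIM  (L1)  txn=BusRdX+Flush  M[L1]=15
step 9: P1: store L1 := 34  ⟶  IMII  (L1)  txn=BusRdX+Flush  M[L1]=12

state = O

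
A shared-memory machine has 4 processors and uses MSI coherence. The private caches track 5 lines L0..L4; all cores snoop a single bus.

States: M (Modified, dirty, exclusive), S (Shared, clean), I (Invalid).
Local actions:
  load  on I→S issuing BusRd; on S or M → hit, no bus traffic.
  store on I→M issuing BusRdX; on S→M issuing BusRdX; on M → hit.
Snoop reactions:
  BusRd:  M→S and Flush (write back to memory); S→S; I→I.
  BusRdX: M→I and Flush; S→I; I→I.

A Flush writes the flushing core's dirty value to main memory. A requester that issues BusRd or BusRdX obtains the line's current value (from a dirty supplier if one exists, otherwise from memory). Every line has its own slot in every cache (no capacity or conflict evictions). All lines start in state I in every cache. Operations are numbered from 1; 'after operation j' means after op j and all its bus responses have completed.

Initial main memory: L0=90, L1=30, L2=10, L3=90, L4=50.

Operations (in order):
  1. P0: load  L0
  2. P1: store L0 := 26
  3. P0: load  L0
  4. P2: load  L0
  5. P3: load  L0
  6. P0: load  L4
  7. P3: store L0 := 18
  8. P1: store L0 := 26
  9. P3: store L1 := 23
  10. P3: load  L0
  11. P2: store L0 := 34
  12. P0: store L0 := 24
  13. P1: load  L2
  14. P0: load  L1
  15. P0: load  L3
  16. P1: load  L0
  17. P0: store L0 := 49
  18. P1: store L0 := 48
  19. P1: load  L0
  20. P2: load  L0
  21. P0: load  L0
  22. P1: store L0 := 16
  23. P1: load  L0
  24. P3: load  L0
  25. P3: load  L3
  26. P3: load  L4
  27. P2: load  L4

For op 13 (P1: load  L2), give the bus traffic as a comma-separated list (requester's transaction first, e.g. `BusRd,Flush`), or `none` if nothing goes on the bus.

step 1: P0: load  L0  ⟶  SIII  (L0)  txn=BusRd  M[L0]=90
step 2: P1: store L0 := 26  ⟶  IMII  (L0)  txn=BusRdX  M[L0]=90
step 3: P0: load  L0  ⟶  SSII  (L0)  txn=BusRd+Flush  M[L0]=26
step 4: P2: load  L0  ⟶  SSSI  (L0)  txn=BusRd  M[L0]=26
step 5: P3: load  L0  ⟶  SSSS  (L0)  txn=BusRd  M[L0]=26
step 6: P0: load  L4  ⟶  SIII  (L4)  txn=BusRd  M[L4]=50
step 7: P3: store L0 := 18  ⟶  IIIM  (L0)  txn=BusRdX  M[L0]=26
step 8: P1: store L0 := 26  ⟶  IMII  (L0)  txn=BusRdX+Flush  M[L0]=18
step 9: P3: store L1 := 23  ⟶  IIIM  (L1)  txn=BusRdX  M[L1]=30
step 10: P3: load  L0  ⟶  ISIS  (L0)  txn=BusRd+Flush  M[L0]=26
step 11: P2: store L0 := 34  ⟶  IIMI  (L0)  txn=BusRdX  M[L0]=26
step 12: P0: store L0 := 24  ⟶  MIII  (L0)  txn=BusRdX+Flush  M[L0]=34
step 13: P1: load  L2  ⟶  ISII  (L2)  txn=BusRd  M[L2]=10
step 14: P0: load  L1  ⟶  SIIS  (L1)  txn=BusRd+Flush  M[L1]=23
step 15: P0: load  L3  ⟶  SIII  (L3)  txn=BusRd  M[L3]=90
step 16: P1: load  L0  ⟶  SSII  (L0)  txn=BusRd+Flush  M[L0]=24
step 17: P0: store L0 := 49  ⟶  MIII  (L0)  txn=BusRdX  M[L0]=24
step 18: P1: store L0 := 48  ⟶  IMII  (L0)  txn=BusRdX+Flush  M[L0]=49
step 19: P1: load  L0  ⟶  IMII  (L0)  txn=∅  M[L0]=49
step 20: P2: load  L0  ⟶  ISSI  (L0)  txn=BusRd+Flush  M[L0]=48
step 21: P0: load  L0  ⟶  SSSI  (L0)  txn=BusRd  M[L0]=48
step 22: P1: store L0 := 16  ⟶  IMII  (L0)  txn=BusRdX  M[L0]=48
step 23: P1: load  L0  ⟶  IMII  (L0)  txn=∅  M[L0]=48
step 24: P3: load  L0  ⟶  ISIS  (L0)  txn=BusRd+Flush  M[L0]=16
step 25: P3: load  L3  ⟶  SIIS  (L3)  txn=BusRd  M[L3]=90
step 26: P3: load  L4  ⟶  SIIS  (L4)  txn=BusRd  M[L4]=50
step 27: P2: load  L4  ⟶  SISS  (L4)  txn=BusRd  M[L4]=50

bus = BusRd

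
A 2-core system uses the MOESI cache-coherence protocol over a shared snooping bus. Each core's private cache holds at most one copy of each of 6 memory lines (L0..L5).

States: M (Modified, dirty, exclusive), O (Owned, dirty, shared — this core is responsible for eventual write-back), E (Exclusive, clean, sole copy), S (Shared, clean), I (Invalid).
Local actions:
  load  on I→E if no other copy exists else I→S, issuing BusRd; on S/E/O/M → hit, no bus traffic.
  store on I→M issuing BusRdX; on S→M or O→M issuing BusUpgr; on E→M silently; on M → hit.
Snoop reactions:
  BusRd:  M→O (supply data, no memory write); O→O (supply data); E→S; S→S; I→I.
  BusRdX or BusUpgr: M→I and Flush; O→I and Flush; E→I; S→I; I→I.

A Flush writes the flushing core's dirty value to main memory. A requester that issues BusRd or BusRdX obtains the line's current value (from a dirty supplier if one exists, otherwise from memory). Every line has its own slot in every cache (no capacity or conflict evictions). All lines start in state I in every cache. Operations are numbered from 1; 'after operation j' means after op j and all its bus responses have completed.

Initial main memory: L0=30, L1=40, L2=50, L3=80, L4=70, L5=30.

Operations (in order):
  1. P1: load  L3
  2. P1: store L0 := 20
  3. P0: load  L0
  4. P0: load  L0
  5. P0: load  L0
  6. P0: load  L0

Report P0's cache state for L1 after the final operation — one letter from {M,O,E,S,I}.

state = I

step 1: P1: load  L3  ⟶  IE  (L3)  txn=BusRd  M[L3]=80
step 2: P1: store L0 := 20  ⟶  IM  (L0)  txn=BusRdX  M[L0]=30
step 3: P0: load  L0  ⟶  SO  (L0)  txn=BusRd  M[L0]=30
step 4: P0: load  L0  ⟶  SO  (L0)  txn=∅  M[L0]=30
step 5: P0: load  L0  ⟶  SO  (L0)  txn=∅  M[L0]=30
step 6: P0: load  L0  ⟶  SO  (L0)  txn=∅  M[L0]=30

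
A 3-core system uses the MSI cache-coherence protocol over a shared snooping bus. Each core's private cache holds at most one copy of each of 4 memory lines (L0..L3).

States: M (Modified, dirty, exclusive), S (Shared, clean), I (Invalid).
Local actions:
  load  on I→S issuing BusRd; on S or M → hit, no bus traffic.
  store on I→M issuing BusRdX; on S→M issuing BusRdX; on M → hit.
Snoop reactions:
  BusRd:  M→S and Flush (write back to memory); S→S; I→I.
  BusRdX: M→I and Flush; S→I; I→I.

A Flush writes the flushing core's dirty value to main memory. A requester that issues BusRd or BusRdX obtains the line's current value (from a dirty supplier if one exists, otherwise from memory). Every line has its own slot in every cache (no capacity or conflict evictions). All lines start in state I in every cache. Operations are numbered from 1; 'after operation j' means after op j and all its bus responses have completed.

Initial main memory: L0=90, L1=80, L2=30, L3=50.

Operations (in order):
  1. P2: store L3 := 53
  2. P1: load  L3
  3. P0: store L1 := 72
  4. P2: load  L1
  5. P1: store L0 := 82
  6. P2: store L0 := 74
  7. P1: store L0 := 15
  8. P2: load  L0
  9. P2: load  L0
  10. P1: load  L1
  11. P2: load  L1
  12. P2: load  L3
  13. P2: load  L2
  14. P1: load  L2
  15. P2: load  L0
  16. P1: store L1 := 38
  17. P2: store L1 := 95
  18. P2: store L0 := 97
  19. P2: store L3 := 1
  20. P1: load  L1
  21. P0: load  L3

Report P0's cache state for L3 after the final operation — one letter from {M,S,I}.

step 1: P2: store L3 := 53  ⟶  IIM  (L3)  txn=BusRdX  M[L3]=50
step 2: P1: load  L3  ⟶  ISS  (L3)  txn=BusRd+Flush  M[L3]=53
step 3: P0: store L1 := 72  ⟶  MII  (L1)  txn=BusRdX  M[L1]=80
step 4: P2: load  L1  ⟶  SIS  (L1)  txn=BusRd+Flush  M[L1]=72
step 5: P1: store L0 := 82  ⟶  IMI  (L0)  txn=BusRdX  M[L0]=90
step 6: P2: store L0 := 74  ⟶  IIM  (L0)  txn=BusRdX+Flush  M[L0]=82
step 7: P1: store L0 := 15  ⟶  IMI  (L0)  txn=BusRdX+Flush  M[L0]=74
step 8: P2: load  L0  ⟶  ISS  (L0)  txn=BusRd+Flush  M[L0]=15
step 9: P2: load  L0  ⟶  ISS  (L0)  txn=∅  M[L0]=15
step 10: P1: load  L1  ⟶  SSS  (L1)  txn=BusRd  M[L1]=72
step 11: P2: load  L1  ⟶  SSS  (L1)  txn=∅  M[L1]=72
step 12: P2: load  L3  ⟶  ISS  (L3)  txn=∅  M[L3]=53
step 13: P2: load  L2  ⟶  IIS  (L2)  txn=BusRd  M[L2]=30
step 14: P1: load  L2  ⟶  ISS  (L2)  txn=BusRd  M[L2]=30
step 15: P2: load  L0  ⟶  ISS  (L0)  txn=∅  M[L0]=15
step 16: P1: store L1 := 38  ⟶  IMI  (L1)  txn=BusRdX  M[L1]=72
step 17: P2: store L1 := 95  ⟶  IIM  (L1)  txn=BusRdX+Flush  M[L1]=38
step 18: P2: store L0 := 97  ⟶  IIM  (L0)  txn=BusRdX  M[L0]=15
step 19: P2: store L3 := 1  ⟶  IIM  (L3)  txn=BusRdX  M[L3]=53
step 20: P1: load  L1  ⟶  ISS  (L1)  txn=BusRd+Flush  M[L1]=95
step 21: P0: load  L3  ⟶  SIS  (L3)  txn=BusRd+Flush  M[L3]=1

state = S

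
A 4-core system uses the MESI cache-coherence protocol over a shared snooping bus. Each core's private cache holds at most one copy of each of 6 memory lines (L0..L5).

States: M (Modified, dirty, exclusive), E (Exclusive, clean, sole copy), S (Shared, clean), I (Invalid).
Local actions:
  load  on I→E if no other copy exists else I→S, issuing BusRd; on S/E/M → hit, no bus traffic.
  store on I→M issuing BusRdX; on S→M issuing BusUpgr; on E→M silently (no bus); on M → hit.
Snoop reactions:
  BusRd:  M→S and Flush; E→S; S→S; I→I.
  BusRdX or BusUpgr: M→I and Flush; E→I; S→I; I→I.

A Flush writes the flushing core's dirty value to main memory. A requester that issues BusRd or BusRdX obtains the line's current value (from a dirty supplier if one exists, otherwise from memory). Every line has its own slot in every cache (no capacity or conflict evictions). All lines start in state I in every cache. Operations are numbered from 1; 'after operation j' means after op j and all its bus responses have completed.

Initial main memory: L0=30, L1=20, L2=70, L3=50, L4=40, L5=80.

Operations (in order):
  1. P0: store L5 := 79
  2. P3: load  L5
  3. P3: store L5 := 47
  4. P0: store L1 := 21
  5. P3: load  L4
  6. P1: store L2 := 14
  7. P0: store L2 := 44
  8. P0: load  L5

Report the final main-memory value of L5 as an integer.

[1] P0: store L5 := 79 | P0:M(79), P1:I, P2:I, P3:I | bus: BusRdX
[2] P3: load  L5 | P0:S(79), P1:I, P2:I, P3:S(79) | bus: BusRd,Flush
[3] P3: store L5 := 47 | P0:I, P1:I, P2:I, P3:M(47) | bus: BusUpgr
[4] P0: store L1 := 21 | P0:M(21), P1:I, P2:I, P3:I | bus: BusRdX
[5] P3: load  L4 | P0:I, P1:I, P2:I, P3:E(40) | bus: BusRd
[6] P1: store L2 := 14 | P0:I, P1:M(14), P2:I, P3:I | bus: BusRdX
[7] P0: store L2 := 44 | P0:M(44), P1:I, P2:I, P3:I | bus: BusRdX,Flush
[8] P0: load  L5 | P0:S(47), P1:I, P2:I, P3:S(47) | bus: BusRd,Flush

memory[L5] = 47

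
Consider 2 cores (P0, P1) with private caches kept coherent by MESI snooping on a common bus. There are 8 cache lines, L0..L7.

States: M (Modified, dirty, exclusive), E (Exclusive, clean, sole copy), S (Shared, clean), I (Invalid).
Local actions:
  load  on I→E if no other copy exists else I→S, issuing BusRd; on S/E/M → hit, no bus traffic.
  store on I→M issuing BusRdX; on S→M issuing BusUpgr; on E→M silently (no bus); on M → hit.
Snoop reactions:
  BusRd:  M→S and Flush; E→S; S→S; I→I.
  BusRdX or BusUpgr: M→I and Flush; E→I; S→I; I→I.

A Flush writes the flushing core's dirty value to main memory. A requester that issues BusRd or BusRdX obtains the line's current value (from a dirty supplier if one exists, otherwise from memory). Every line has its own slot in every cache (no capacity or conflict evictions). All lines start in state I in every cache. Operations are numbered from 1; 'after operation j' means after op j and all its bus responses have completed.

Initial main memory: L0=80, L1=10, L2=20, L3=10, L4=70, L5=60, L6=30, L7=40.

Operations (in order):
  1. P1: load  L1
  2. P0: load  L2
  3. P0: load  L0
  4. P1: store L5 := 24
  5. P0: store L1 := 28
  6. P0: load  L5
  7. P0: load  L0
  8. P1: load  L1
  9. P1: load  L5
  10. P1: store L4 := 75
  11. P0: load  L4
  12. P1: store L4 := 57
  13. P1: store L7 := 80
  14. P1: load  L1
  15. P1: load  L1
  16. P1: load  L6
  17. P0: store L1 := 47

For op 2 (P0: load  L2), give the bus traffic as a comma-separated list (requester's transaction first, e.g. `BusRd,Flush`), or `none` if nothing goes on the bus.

1. P1: load  L1  bus=[BusRd]  L1: P0=I P1=E  mem[L1]=10
2. P0: load  L2  bus=[BusRd]  L2: P0=E P1=I  mem[L2]=20
3. P0: load  L0  bus=[BusRd]  L0: P0=E P1=I  mem[L0]=80
4. P1: store L5 := 24  bus=[BusRdX]  L5: P0=I P1=M  mem[L5]=60
5. P0: store L1 := 28  bus=[BusRdX]  L1: P0=M P1=I  mem[L1]=10
6. P0: load  L5  bus=[BusRd,Flush]  L5: P0=S P1=S  mem[L5]=24
7. P0: load  L0  bus=[-]  L0: P0=E P1=I  mem[L0]=80
8. P1: load  L1  bus=[BusRd,Flush]  L1: P0=S P1=S  mem[L1]=28
9. P1: load  L5  bus=[-]  L5: P0=S P1=S  mem[L5]=24
10. P1: store L4 := 75  bus=[BusRdX]  L4: P0=I P1=M  mem[L4]=70
11. P0: load  L4  bus=[BusRd,Flush]  L4: P0=S P1=S  mem[L4]=75
12. P1: store L4 := 57  bus=[BusUpgr]  L4: P0=I P1=M  mem[L4]=75
13. P1: store L7 := 80  bus=[BusRdX]  L7: P0=I P1=M  mem[L7]=40
14. P1: load  L1  bus=[-]  L1: P0=S P1=S  mem[L1]=28
15. P1: load  L1  bus=[-]  L1: P0=S P1=S  mem[L1]=28
16. P1: load  L6  bus=[BusRd]  L6: P0=I P1=E  mem[L6]=30
17. P0: store L1 := 47  bus=[BusUpgr]  L1: P0=M P1=I  mem[L1]=28

bus = BusRd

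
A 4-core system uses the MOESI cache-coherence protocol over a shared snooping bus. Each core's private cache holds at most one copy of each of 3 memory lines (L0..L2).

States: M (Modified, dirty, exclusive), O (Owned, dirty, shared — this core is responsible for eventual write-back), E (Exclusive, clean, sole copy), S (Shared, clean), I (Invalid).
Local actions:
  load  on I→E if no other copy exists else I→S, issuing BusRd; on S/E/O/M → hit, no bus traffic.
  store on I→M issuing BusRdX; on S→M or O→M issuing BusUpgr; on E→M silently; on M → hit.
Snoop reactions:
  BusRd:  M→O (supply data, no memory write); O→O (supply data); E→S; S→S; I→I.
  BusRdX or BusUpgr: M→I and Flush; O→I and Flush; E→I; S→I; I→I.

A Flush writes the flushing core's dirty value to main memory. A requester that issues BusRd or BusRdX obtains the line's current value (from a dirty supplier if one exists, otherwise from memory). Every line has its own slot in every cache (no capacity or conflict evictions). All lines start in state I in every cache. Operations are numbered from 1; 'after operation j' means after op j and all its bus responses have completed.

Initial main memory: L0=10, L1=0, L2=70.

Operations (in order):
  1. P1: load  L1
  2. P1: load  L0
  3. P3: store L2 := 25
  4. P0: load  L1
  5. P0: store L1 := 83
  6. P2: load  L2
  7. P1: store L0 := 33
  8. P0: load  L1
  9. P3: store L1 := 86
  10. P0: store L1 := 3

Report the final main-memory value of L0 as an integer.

[1] P1: load  L1 | P0:I, P1:E(0), P2:I, P3:I | bus: BusRd
[2] P1: load  L0 | P0:I, P1:E(10), P2:I, P3:I | bus: BusRd
[3] P3: store L2 := 25 | P0:I, P1:I, P2:I, P3:M(25) | bus: BusRdX
[4] P0: load  L1 | P0:S(0), P1:S(0), P2:I, P3:I | bus: BusRd
[5] P0: store L1 := 83 | P0:M(83), P1:I, P2:I, P3:I | bus: BusUpgr
[6] P2: load  L2 | P0:I, P1:I, P2:S(25), P3:O(25) | bus: BusRd
[7] P1: store L0 := 33 | P0:I, P1:M(33), P2:I, P3:I | bus: none
[8] P0: load  L1 | P0:M(83), P1:I, P2:I, P3:I | bus: none
[9] P3: store L1 := 86 | P0:I, P1:I, P2:I, P3:M(86) | bus: BusRdX,Flush
[10] P0: store L1 := 3 | P0:M(3), P1:I, P2:I, P3:I | bus: BusRdX,Flush

memory[L0] = 10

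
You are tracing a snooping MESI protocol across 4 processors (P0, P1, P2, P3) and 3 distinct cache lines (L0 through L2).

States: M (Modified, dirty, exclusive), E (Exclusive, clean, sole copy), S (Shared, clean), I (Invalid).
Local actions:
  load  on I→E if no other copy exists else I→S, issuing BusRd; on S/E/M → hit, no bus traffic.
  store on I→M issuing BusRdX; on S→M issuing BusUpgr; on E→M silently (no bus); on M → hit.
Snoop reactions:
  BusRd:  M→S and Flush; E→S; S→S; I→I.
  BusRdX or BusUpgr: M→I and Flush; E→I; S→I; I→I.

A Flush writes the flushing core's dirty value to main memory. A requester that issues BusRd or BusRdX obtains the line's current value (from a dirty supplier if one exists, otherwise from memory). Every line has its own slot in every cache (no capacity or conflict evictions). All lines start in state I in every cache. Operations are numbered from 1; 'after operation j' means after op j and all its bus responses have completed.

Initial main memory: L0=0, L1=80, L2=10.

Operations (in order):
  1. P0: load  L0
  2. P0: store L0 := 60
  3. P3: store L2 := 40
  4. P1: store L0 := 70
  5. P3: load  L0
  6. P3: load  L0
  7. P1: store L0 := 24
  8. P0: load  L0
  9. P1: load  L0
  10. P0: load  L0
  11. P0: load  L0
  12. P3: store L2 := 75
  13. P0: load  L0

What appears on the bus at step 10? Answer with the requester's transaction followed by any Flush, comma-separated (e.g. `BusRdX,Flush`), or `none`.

bus = none

[1] P0: load  L0 | P0:E(0), P1:I, P2:I, P3:I | bus: BusRd
[2] P0: store L0 := 60 | P0:M(60), P1:I, P2:I, P3:I | bus: none
[3] P3: store L2 := 40 | P0:I, P1:I, P2:I, P3:M(40) | bus: BusRdX
[4] P1: store L0 := 70 | P0:I, P1:M(70), P2:I, P3:I | bus: BusRdX,Flush
[5] P3: load  L0 | P0:I, P1:S(70), P2:I, P3:S(70) | bus: BusRd,Flush
[6] P3: load  L0 | P0:I, P1:S(70), P2:I, P3:S(70) | bus: none
[7] P1: store L0 := 24 | P0:I, P1:M(24), P2:I, P3:I | bus: BusUpgr
[8] P0: load  L0 | P0:S(24), P1:S(24), P2:I, P3:I | bus: BusRd,Flush
[9] P1: load  L0 | P0:S(24), P1:S(24), P2:I, P3:I | bus: none
[10] P0: load  L0 | P0:S(24), P1:S(24), P2:I, P3:I | bus: none
[11] P0: load  L0 | P0:S(24), P1:S(24), P2:I, P3:I | bus: none
[12] P3: store L2 := 75 | P0:I, P1:I, P2:I, P3:M(75) | bus: none
[13] P0: load  L0 | P0:S(24), P1:S(24), P2:I, P3:I | bus: none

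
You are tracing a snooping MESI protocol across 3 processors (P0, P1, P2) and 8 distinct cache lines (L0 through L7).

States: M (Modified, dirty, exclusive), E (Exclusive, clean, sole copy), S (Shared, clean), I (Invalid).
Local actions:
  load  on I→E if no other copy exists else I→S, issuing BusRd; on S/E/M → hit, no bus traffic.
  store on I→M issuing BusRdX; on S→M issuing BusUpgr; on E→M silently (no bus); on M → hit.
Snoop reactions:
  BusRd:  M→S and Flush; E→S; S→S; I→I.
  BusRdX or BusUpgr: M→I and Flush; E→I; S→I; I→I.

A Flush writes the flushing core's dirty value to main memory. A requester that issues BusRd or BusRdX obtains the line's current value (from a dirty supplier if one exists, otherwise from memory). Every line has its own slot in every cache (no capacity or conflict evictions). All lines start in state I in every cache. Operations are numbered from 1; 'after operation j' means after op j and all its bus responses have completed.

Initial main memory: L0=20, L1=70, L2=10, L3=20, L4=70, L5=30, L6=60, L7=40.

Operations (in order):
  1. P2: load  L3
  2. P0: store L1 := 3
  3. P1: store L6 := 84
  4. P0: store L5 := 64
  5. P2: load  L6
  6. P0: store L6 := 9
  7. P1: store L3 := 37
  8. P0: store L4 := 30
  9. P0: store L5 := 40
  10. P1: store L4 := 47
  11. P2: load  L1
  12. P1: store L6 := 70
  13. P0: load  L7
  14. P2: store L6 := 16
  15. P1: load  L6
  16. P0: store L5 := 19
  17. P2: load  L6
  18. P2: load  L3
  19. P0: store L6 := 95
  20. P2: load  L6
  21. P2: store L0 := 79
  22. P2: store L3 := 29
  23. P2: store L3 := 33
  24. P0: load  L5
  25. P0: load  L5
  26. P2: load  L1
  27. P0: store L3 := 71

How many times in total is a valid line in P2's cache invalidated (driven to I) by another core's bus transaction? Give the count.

invalidations = 4

[1] P2: load  L3 | P0:I, P1:I, P2:E(20) | bus: BusRd
[2] P0: store L1 := 3 | P0:M(3), P1:I, P2:I | bus: BusRdX
[3] P1: store L6 := 84 | P0:I, P1:M(84), P2:I | bus: BusRdX
[4] P0: store L5 := 64 | P0:M(64), P1:I, P2:I | bus: BusRdX
[5] P2: load  L6 | P0:I, P1:S(84), P2:S(84) | bus: BusRd,Flush
[6] P0: store L6 := 9 | P0:M(9), P1:I, P2:I | bus: BusRdX
[7] P1: store L3 := 37 | P0:I, P1:M(37), P2:I | bus: BusRdX
[8] P0: store L4 := 30 | P0:M(30), P1:I, P2:I | bus: BusRdX
[9] P0: store L5 := 40 | P0:M(40), P1:I, P2:I | bus: none
[10] P1: store L4 := 47 | P0:I, P1:M(47), P2:I | bus: BusRdX,Flush
[11] P2: load  L1 | P0:S(3), P1:I, P2:S(3) | bus: BusRd,Flush
[12] P1: store L6 := 70 | P0:I, P1:M(70), P2:I | bus: BusRdX,Flush
[13] P0: load  L7 | P0:E(40), P1:I, P2:I | bus: BusRd
[14] P2: store L6 := 16 | P0:I, P1:I, P2:M(16) | bus: BusRdX,Flush
[15] P1: load  L6 | P0:I, P1:S(16), P2:S(16) | bus: BusRd,Flush
[16] P0: store L5 := 19 | P0:M(19), P1:I, P2:I | bus: none
[17] P2: load  L6 | P0:I, P1:S(16), P2:S(16) | bus: none
[18] P2: load  L3 | P0:I, P1:S(37), P2:S(37) | bus: BusRd,Flush
[19] P0: store L6 := 95 | P0:M(95), P1:I, P2:I | bus: BusRdX
[20] P2: load  L6 | P0:S(95), P1:I, P2:S(95) | bus: BusRd,Flush
[21] P2: store L0 := 79 | P0:I, P1:I, P2:M(79) | bus: BusRdX
[22] P2: store L3 := 29 | P0:I, P1:I, P2:M(29) | bus: BusUpgr
[23] P2: store L3 := 33 | P0:I, P1:I, P2:M(33) | bus: none
[24] P0: load  L5 | P0:M(19), P1:I, P2:I | bus: none
[25] P0: load  L5 | P0:M(19), P1:I, P2:I | bus: none
[26] P2: load  L1 | P0:S(3), P1:I, P2:S(3) | bus: none
[27] P0: store L3 := 71 | P0:M(71), P1:I, P2:I | bus: BusRdX,Flush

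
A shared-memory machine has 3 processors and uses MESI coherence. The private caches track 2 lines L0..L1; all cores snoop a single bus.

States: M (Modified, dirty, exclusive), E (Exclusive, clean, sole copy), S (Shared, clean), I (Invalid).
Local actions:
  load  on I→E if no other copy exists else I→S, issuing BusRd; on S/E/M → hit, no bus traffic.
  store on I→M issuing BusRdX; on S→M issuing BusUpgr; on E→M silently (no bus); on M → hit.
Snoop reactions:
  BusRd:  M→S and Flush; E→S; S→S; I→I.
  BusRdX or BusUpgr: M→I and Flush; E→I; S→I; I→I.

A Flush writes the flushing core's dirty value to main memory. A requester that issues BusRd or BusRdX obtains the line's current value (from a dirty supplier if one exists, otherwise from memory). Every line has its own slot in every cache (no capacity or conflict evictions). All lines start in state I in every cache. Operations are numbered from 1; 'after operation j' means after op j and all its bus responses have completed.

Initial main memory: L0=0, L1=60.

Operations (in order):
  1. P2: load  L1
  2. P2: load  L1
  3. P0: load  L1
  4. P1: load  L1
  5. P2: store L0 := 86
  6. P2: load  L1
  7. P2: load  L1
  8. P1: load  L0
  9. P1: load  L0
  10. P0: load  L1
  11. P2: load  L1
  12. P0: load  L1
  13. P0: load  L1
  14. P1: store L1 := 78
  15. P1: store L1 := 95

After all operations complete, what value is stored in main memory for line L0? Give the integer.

[1] P2: load  L1 | P0:I, P1:I, P2:E(60) | bus: BusRd
[2] P2: load  L1 | P0:I, P1:I, P2:E(60) | bus: none
[3] P0: load  L1 | P0:S(60), P1:I, P2:S(60) | bus: BusRd
[4] P1: load  L1 | P0:S(60), P1:S(60), P2:S(60) | bus: BusRd
[5] P2: store L0 := 86 | P0:I, P1:I, P2:M(86) | bus: BusRdX
[6] P2: load  L1 | P0:S(60), P1:S(60), P2:S(60) | bus: none
[7] P2: load  L1 | P0:S(60), P1:S(60), P2:S(60) | bus: none
[8] P1: load  L0 | P0:I, P1:S(86), P2:S(86) | bus: BusRd,Flush
[9] P1: load  L0 | P0:I, P1:S(86), P2:S(86) | bus: none
[10] P0: load  L1 | P0:S(60), P1:S(60), P2:S(60) | bus: none
[11] P2: load  L1 | P0:S(60), P1:S(60), P2:S(60) | bus: none
[12] P0: load  L1 | P0:S(60), P1:S(60), P2:S(60) | bus: none
[13] P0: load  L1 | P0:S(60), P1:S(60), P2:S(60) | bus: none
[14] P1: store L1 := 78 | P0:I, P1:M(78), P2:I | bus: BusUpgr
[15] P1: store L1 := 95 | P0:I, P1:M(95), P2:I | bus: none

memory[L0] = 86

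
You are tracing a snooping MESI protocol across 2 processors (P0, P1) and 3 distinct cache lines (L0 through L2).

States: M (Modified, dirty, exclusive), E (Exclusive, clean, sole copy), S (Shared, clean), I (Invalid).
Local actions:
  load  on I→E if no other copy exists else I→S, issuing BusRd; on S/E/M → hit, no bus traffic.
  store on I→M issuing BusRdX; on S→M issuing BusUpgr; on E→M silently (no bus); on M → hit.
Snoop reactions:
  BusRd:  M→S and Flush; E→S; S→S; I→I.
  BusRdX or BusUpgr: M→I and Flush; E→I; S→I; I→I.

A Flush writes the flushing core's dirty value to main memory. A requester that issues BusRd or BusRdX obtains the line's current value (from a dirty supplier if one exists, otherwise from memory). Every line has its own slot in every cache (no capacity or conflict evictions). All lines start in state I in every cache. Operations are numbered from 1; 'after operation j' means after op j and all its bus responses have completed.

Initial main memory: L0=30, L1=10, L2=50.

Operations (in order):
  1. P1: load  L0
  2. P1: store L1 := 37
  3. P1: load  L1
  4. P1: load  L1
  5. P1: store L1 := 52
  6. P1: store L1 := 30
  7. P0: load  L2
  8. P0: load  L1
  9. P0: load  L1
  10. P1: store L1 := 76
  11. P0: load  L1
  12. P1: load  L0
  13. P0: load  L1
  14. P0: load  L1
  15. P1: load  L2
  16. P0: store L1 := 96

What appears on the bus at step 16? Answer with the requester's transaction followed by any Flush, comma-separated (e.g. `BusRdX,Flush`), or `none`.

1. P1: load  L0  bus=[BusRd]  L0: P0=I P1=E  mem[L0]=30
2. P1: store L1 := 37  bus=[BusRdX]  L1: P0=I P1=M  mem[L1]=10
3. P1: load  L1  bus=[-]  L1: P0=I P1=M  mem[L1]=10
4. P1: load  L1  bus=[-]  L1: P0=I P1=M  mem[L1]=10
5. P1: store L1 := 52  bus=[-]  L1: P0=I P1=M  mem[L1]=10
6. P1: store L1 := 30  bus=[-]  L1: P0=I P1=M  mem[L1]=10
7. P0: load  L2  bus=[BusRd]  L2: P0=E P1=I  mem[L2]=50
8. P0: load  L1  bus=[BusRd,Flush]  L1: P0=S P1=S  mem[L1]=30
9. P0: load  L1  bus=[-]  L1: P0=S P1=S  mem[L1]=30
10. P1: store L1 := 76  bus=[BusUpgr]  L1: P0=I P1=M  mem[L1]=30
11. P0: load  L1  bus=[BusRd,Flush]  L1: P0=S P1=S  mem[L1]=76
12. P1: load  L0  bus=[-]  L0: P0=I P1=E  mem[L0]=30
13. P0: load  L1  bus=[-]  L1: P0=S P1=S  mem[L1]=76
14. P0: load  L1  bus=[-]  L1: P0=S P1=S  mem[L1]=76
15. P1: load  L2  bus=[BusRd]  L2: P0=S P1=S  mem[L2]=50
16. P0: store L1 := 96  bus=[BusUpgr]  L1: P0=M P1=I  mem[L1]=76

bus = BusUpgr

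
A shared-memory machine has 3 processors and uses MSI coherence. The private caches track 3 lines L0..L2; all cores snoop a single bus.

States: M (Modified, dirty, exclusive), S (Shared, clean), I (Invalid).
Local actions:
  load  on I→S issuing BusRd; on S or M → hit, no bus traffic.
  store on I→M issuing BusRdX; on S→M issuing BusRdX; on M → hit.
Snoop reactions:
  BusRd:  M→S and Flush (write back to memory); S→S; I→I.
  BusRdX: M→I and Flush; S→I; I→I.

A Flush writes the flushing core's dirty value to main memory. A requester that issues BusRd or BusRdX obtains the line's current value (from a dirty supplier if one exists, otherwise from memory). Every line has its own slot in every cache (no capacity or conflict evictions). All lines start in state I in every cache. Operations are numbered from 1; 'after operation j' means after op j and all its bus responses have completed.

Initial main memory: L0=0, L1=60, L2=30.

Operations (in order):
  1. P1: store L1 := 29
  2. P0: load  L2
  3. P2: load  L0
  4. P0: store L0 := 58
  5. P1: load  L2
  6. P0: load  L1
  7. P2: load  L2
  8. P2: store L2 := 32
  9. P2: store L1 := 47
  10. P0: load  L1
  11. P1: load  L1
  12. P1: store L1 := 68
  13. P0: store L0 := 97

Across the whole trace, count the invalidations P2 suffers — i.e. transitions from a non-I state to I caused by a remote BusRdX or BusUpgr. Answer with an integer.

invalidations = 2

  op1 P1: store L1 := 29 → I/M/I on L1; bus BusRdX; mem=60
  op2 P0: load  L2 → S/I/I on L2; bus BusRd; mem=30
  op3 P2: load  L0 → I/I/S on L0; bus BusRd; mem=0
  op4 P0: store L0 := 58 → M/I/I on L0; bus BusRdX; mem=0
  op5 P1: load  L2 → S/S/I on L2; bus BusRd; mem=30
  op6 P0: load  L1 → S/S/I on L1; bus BusRd Flush; mem=29
  op7 P2: load  L2 → S/S/S on L2; bus BusRd; mem=30
  op8 P2: store L2 := 32 → I/I/M on L2; bus BusRdX; mem=30
  op9 P2: store L1 := 47 → I/I/M on L1; bus BusRdX; mem=29
  op10 P0: load  L1 → S/I/S on L1; bus BusRd Flush; mem=47
  op11 P1: load  L1 → S/S/S on L1; bus BusRd; mem=47
  op12 P1: store L1 := 68 → I/M/I on L1; bus BusRdX; mem=47
  op13 P0: store L0 := 97 → M/I/I on L0; bus (none); mem=0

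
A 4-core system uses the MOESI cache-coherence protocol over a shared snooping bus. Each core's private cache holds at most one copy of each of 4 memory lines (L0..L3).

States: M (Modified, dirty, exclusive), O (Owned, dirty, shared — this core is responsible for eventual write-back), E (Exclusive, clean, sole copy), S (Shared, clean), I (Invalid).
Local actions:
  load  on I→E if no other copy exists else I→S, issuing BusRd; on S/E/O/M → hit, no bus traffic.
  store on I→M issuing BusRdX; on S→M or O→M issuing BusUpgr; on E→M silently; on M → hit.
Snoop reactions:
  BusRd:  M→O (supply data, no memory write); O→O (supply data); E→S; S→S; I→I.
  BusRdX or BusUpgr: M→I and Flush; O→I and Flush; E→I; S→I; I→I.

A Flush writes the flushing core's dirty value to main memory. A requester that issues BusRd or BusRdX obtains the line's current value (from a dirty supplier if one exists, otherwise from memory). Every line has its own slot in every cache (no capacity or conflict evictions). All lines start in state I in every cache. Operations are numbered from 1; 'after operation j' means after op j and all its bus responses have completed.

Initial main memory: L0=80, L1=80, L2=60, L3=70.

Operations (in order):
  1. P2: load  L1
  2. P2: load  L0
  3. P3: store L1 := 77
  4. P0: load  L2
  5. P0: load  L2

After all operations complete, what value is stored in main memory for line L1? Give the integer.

  op1 P2: load  L1 → I/I/E/I on L1; bus BusRd; mem=80
  op2 P2: load  L0 → I/I/E/I on L0; bus BusRd; mem=80
  op3 P3: store L1 := 77 → I/I/I/M on L1; bus BusRdX; mem=80
  op4 P0: load  L2 → E/I/I/I on L2; bus BusRd; mem=60
  op5 P0: load  L2 → E/I/I/I on L2; bus (none); mem=60

memory[L1] = 80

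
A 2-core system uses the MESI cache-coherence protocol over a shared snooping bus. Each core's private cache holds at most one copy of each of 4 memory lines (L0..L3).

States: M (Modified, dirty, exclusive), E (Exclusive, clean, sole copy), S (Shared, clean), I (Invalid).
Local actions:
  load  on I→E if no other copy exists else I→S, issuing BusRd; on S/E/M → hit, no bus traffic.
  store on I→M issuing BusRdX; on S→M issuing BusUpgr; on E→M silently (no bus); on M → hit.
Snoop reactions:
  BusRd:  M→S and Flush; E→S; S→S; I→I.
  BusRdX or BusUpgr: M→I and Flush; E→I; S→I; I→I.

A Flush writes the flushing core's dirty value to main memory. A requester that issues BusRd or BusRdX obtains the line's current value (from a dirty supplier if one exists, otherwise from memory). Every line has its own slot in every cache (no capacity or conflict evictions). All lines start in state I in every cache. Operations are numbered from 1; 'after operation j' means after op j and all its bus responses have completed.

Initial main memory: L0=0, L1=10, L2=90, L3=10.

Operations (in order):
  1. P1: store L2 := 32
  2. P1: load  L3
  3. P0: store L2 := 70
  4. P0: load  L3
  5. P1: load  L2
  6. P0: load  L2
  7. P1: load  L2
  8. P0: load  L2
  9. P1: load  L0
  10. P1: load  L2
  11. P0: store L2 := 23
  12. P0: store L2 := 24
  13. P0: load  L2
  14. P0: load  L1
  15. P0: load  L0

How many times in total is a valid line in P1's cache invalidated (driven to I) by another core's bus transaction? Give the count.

invalidations = 2

[1] P1: store L2 := 32 | P0:I, P1:M(32) | bus: BusRdX
[2] P1: load  L3 | P0:I, P1:E(10) | bus: BusRd
[3] P0: store L2 := 70 | P0:M(70), P1:I | bus: BusRdX,Flush
[4] P0: load  L3 | P0:S(10), P1:S(10) | bus: BusRd
[5] P1: load  L2 | P0:S(70), P1:S(70) | bus: BusRd,Flush
[6] P0: load  L2 | P0:S(70), P1:S(70) | bus: none
[7] P1: load  L2 | P0:S(70), P1:S(70) | bus: none
[8] P0: load  L2 | P0:S(70), P1:S(70) | bus: none
[9] P1: load  L0 | P0:I, P1:E(0) | bus: BusRd
[10] P1: load  L2 | P0:S(70), P1:S(70) | bus: none
[11] P0: store L2 := 23 | P0:M(23), P1:I | bus: BusUpgr
[12] P0: store L2 := 24 | P0:M(24), P1:I | bus: none
[13] P0: load  L2 | P0:M(24), P1:I | bus: none
[14] P0: load  L1 | P0:E(10), P1:I | bus: BusRd
[15] P0: load  L0 | P0:S(0), P1:S(0) | bus: BusRd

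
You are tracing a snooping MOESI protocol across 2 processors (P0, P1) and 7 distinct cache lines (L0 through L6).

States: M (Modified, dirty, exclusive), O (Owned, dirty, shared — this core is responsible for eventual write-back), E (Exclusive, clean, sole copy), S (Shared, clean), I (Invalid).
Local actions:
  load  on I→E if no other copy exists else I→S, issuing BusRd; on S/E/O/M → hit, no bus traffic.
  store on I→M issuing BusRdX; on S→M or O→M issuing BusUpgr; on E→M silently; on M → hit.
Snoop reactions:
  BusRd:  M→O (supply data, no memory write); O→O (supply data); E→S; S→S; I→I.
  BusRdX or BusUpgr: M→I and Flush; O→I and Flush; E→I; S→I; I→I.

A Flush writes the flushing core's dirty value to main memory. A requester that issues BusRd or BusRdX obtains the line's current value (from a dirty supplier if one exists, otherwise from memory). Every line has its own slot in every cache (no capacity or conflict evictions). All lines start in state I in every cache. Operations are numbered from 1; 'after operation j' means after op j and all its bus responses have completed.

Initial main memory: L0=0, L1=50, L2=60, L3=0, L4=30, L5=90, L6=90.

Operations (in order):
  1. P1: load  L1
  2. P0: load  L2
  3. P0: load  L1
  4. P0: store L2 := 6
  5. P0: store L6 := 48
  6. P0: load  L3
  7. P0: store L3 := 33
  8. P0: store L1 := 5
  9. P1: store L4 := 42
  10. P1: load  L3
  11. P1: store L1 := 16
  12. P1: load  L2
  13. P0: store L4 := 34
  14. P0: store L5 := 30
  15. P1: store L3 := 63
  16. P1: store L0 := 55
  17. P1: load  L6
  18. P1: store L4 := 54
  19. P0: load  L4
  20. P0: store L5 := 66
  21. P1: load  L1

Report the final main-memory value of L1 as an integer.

step 1: P1: load  L1  ⟶  IE  (L1)  txn=BusRd  M[L1]=50
step 2: P0: load  L2  ⟶  EI  (L2)  txn=BusRd  M[L2]=60
step 3: P0: load  L1  ⟶  SS  (L1)  txn=BusRd  M[L1]=50
step 4: P0: store L2 := 6  ⟶  MI  (L2)  txn=∅  M[L2]=60
step 5: P0: store L6 := 48  ⟶  MI  (L6)  txn=BusRdX  M[L6]=90
step 6: P0: load  L3  ⟶  EI  (L3)  txn=BusRd  M[L3]=0
step 7: P0: store L3 := 33  ⟶  MI  (L3)  txn=∅  M[L3]=0
step 8: P0: store L1 := 5  ⟶  MI  (L1)  txn=BusUpgr  M[L1]=50
step 9: P1: store L4 := 42  ⟶  IM  (L4)  txn=BusRdX  M[L4]=30
step 10: P1: load  L3  ⟶  OS  (L3)  txn=BusRd  M[L3]=0
step 11: P1: store L1 := 16  ⟶  IM  (L1)  txn=BusRdX+Flush  M[L1]=5
step 12: P1: load  L2  ⟶  OS  (L2)  txn=BusRd  M[L2]=60
step 13: P0: store L4 := 34  ⟶  MI  (L4)  txn=BusRdX+Flush  M[L4]=42
step 14: P0: store L5 := 30  ⟶  MI  (L5)  txn=BusRdX  M[L5]=90
step 15: P1: store L3 := 63  ⟶  IM  (L3)  txn=BusUpgr+Flush  M[L3]=33
step 16: P1: store L0 := 55  ⟶  IM  (L0)  txn=BusRdX  M[L0]=0
step 17: P1: load  L6  ⟶  OS  (L6)  txn=BusRd  M[L6]=90
step 18: P1: store L4 := 54  ⟶  IM  (L4)  txn=BusRdX+Flush  M[L4]=34
step 19: P0: load  L4  ⟶  SO  (L4)  txn=BusRd  M[L4]=34
step 20: P0: store L5 := 66  ⟶  MI  (L5)  txn=∅  M[L5]=90
step 21: P1: load  L1  ⟶  IM  (L1)  txn=∅  M[L1]=5

memory[L1] = 5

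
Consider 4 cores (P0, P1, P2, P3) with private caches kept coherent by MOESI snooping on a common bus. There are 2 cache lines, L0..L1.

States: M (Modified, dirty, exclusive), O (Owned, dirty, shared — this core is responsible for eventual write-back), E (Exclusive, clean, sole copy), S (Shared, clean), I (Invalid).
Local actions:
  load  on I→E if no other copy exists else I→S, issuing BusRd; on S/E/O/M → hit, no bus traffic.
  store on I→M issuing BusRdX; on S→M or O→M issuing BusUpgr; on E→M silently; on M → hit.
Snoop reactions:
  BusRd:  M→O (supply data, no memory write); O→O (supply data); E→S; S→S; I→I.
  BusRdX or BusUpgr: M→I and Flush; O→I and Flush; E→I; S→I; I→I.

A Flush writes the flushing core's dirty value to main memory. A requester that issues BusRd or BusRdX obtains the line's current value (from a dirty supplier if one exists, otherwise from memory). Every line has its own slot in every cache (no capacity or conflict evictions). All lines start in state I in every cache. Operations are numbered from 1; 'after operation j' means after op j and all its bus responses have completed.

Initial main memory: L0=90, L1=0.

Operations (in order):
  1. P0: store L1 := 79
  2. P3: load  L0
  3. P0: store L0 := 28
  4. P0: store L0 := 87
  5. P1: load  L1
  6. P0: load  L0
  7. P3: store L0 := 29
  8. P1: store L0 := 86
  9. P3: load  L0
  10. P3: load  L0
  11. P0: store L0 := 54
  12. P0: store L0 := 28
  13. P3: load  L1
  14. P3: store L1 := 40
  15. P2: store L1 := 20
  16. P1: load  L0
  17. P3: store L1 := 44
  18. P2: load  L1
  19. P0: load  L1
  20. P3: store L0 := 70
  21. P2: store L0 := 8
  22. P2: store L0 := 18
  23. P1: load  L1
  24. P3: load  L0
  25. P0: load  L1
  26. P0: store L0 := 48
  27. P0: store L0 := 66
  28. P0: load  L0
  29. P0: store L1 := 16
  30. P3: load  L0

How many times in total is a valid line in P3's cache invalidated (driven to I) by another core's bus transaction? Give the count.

  op1 P0: store L1 := 79 → M/I/I/I on L1; bus BusRdX; mem=0
  op2 P3: load  L0 → I/I/I/E on L0; bus BusRd; mem=90
  op3 P0: store L0 := 28 → M/I/I/I on L0; bus BusRdX; mem=90
  op4 P0: store L0 := 87 → M/I/I/I on L0; bus (none); mem=90
  op5 P1: load  L1 → O/S/I/I on L1; bus BusRd; mem=0
  op6 P0: load  L0 → M/I/I/I on L0; bus (none); mem=90
  op7 P3: store L0 := 29 → I/I/I/M on L0; bus BusRdX Flush; mem=87
  op8 P1: store L0 := 86 → I/M/I/I on L0; bus BusRdX Flush; mem=29
  op9 P3: load  L0 → I/O/I/S on L0; bus BusRd; mem=29
  op10 P3: load  L0 → I/O/I/S on L0; bus (none); mem=29
  op11 P0: store L0 := 54 → M/I/I/I on L0; bus BusRdX Flush; mem=86
  op12 P0: store L0 := 28 → M/I/I/I on L0; bus (none); mem=86
  op13 P3: load  L1 → O/S/I/S on L1; bus BusRd; mem=0
  op14 P3: store L1 := 40 → I/I/I/M on L1; bus BusUpgr Flush; mem=79
  op15 P2: store L1 := 20 → I/I/M/I on L1; bus BusRdX Flush; mem=40
  op16 P1: load  L0 → O/S/I/I on L0; bus BusRd; mem=86
  op17 P3: store L1 := 44 → I/I/I/M on L1; bus BusRdX Flush; mem=20
  op18 P2: load  L1 → I/I/S/O on L1; bus BusRd; mem=20
  op19 P0: load  L1 → S/I/S/O on L1; bus BusRd; mem=20
  op20 P3: store L0 := 70 → I/I/I/M on L0; bus BusRdX Flush; mem=28
  op21 P2: store L0 := 8 → I/I/M/I on L0; bus BusRdX Flush; mem=70
  op22 P2: store L0 := 18 → I/I/M/I on L0; bus (none); mem=70
  op23 P1: load  L1 → S/S/S/O on L1; bus BusRd; mem=20
  op24 P3: load  L0 → I/I/O/S on L0; bus BusRd; mem=70
  op25 P0: load  L1 → S/S/S/O on L1; bus (none); mem=20
  op26 P0: store L0 := 48 → M/I/I/I on L0; bus BusRdX Flush; mem=18
  op27 P0: store L0 := 66 → M/I/I/I on L0; bus (none); mem=18
  op28 P0: load  L0 → M/I/I/I on L0; bus (none); mem=18
  op29 P0: store L1 := 16 → M/I/I/I on L1; bus BusUpgr Flush; mem=44
  op30 P3: load  L0 → O/I/I/S on L0; bus BusRd; mem=18

invalidations = 7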